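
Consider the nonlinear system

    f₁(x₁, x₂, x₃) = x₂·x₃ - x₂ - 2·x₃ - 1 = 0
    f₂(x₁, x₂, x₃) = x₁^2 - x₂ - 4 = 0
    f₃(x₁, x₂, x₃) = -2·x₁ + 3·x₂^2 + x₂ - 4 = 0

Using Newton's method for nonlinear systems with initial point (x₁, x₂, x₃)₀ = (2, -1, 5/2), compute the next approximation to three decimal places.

At (2, -1, 5/2): F = (-7.500, 1.000, -6.000).
Jacobian J = [[0, x₃ - 1, x₂ - 2], [2·x₁, -1, 0], [-2, 6·x₂ + 1, 0]].
At the point, J = [[0.000, 1.500, -3.000], [4.000, -1.000, 0.000], [-2.000, -5.000, 0.000]] (det J = 66.000).
Solving J·Δ = −F gives Δ = (-0.500, -1.000, -3.000).
Then the next iterate is (x₁, x₂, x₃)₁ = (1.500, -2.000, -0.500).

(1.500, -2.000, -0.500)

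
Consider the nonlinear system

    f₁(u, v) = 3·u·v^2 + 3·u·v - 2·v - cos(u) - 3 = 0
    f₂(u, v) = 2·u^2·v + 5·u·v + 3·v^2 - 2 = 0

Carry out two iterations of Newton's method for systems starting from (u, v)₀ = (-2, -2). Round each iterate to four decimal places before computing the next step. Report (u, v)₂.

(-2.6534, -1.0046)

At (-2, -2): F = (-10.583853, 14.0000).
Jacobian J = [[3·v^2 + 3·v + sin(u), 6·u·v + 3·u - 2], [4·u·v + 5·v, 2·u^2 + 5·u + 6·v]].
At the point, J = [[5.090703, 16.0000], [6.0000, -14.0000]] (det J = -167.269836).
Solving J·Δ = −F gives Δ = (-0.4533, 0.8057).
Then the next iterate is (u, v)₁ = (-2.4533, -1.1943).
Round to (-2.4533, -1.1943) and repeat: F = (-1.546951, 2.552717), J = [[0.060938, 8.219957], [5.748405, -7.394938]].
Δ = (-0.2001, 0.1897), so (u, v)₂ = (-2.6534, -1.0046).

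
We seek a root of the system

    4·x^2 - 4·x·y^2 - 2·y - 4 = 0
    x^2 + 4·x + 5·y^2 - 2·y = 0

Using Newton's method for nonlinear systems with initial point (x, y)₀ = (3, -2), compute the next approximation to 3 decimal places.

(0.160, -1.245)

At (3, -2): F = (-12.000, 45.000).
Jacobian J = [[8·x - 4·y^2, -8·x·y - 2], [2·x + 4, 10·y - 2]].
At the point, J = [[8.000, 46.000], [10.000, -22.000]] (det J = -636.000).
Solving J·Δ = −F gives Δ = (-2.840, 0.755).
Then the next iterate is (x, y)₁ = (0.160, -1.245).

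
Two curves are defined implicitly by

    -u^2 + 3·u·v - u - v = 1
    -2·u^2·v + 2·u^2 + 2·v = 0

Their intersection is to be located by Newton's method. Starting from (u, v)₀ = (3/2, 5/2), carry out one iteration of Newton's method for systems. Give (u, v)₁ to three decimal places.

(1.670, 1.187)

At (3/2, 5/2): F = (4.000, -1.750).
Jacobian J = [[-2·u + 3·v - 1, 3·u - 1], [-4·u·v + 4·u, -2·u^2 + 2]].
At the point, J = [[3.500, 3.500], [-9.000, -2.500]] (det J = 22.750).
Solving J·Δ = −F gives Δ = (0.170, -1.313).
Then the next iterate is (u, v)₁ = (1.670, 1.187).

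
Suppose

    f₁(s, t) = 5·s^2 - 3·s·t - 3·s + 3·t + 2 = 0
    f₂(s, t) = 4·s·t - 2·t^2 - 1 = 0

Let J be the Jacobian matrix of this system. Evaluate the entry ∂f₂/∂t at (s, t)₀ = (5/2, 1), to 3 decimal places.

6.000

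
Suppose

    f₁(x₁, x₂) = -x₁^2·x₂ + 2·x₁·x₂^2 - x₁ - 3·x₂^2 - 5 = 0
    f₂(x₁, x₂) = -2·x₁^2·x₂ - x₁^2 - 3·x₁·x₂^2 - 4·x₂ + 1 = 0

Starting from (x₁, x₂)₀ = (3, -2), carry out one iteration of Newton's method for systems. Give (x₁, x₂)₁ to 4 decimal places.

(2.2143, -1.6633)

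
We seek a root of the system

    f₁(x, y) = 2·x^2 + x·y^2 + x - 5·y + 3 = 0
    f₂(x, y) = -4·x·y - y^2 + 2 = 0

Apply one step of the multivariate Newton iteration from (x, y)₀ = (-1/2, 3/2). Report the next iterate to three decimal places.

(0.084, 0.747)

At (-1/2, 3/2): F = (-5.625, 2.750).
Jacobian J = [[4·x + y^2 + 1, 2·x·y - 5], [-4·y, -4·x - 2·y]].
At the point, J = [[1.250, -6.500], [-6.000, -1.000]] (det J = -40.250).
Solving J·Δ = −F gives Δ = (0.584, -0.753).
Then the next iterate is (x, y)₁ = (0.084, 0.747).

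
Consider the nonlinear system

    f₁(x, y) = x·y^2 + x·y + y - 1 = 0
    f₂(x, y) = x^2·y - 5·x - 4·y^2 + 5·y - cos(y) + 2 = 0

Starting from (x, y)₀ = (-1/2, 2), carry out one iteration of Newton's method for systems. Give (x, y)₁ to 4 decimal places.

(-0.2296, 1.7483)

At (-1/2, 2): F = (-2.0000, -0.583853).
Jacobian J = [[y^2 + y, 2·x·y + x + 1], [2·x·y - 5, x^2 - 8·y + sin(y) + 5]].
At the point, J = [[6.0000, -1.5000], [-7.0000, -9.840703]] (det J = -69.544215).
Solving J·Δ = −F gives Δ = (0.2704, -0.2517).
Then the next iterate is (x, y)₁ = (-0.2296, 1.7483).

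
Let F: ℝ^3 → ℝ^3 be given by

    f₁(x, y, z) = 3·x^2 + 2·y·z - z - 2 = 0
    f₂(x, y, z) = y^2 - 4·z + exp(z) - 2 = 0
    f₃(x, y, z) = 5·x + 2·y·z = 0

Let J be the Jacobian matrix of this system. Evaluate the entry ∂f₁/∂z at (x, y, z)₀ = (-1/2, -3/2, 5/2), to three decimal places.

∂f₁/∂z = 2·y - 1.
At (-1/2, -3/2, 5/2) this is -4.000.

-4.000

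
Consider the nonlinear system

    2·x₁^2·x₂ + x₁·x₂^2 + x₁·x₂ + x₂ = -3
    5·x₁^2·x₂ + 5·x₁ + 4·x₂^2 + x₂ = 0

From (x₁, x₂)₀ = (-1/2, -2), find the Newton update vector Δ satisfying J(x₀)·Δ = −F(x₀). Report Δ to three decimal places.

At (-1/2, -2): F = (-1.000, 9.000).
Jacobian J = [[4·x₁·x₂ + x₂^2 + x₂, 2·x₁^2 + 2·x₁·x₂ + x₁ + 1], [10·x₁·x₂ + 5, 5·x₁^2 + 8·x₂ + 1]].
At the point, J = [[6.000, 3.000], [15.000, -13.750]] (det J = -127.500).
Solving J·Δ = −F gives Δ = (-0.104, 0.541).

(-0.104, 0.541)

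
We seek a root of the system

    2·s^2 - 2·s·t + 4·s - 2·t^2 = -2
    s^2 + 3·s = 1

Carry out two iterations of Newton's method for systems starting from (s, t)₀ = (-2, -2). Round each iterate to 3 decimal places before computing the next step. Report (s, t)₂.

At (-2, -2): F = (-14.000, -3.000).
Jacobian J = [[4·s - 2·t + 4, -2·s - 4·t], [2·s + 3, 0]].
At the point, J = [[0.000, 12.000], [-1.000, 0.000]] (det J = 12.000).
Solving J·Δ = −F gives Δ = (-3.000, 1.167).
Then the next iterate is (s, t)₁ = (-5.000, -0.833).
Round to (-5.000, -0.833) and repeat: F = (22.28222, 9.000), J = [[-14.334, 13.332], [-7.000, 0.000]].
Δ = (1.286, -0.289), so (s, t)₂ = (-3.714, -1.122).

(-3.714, -1.122)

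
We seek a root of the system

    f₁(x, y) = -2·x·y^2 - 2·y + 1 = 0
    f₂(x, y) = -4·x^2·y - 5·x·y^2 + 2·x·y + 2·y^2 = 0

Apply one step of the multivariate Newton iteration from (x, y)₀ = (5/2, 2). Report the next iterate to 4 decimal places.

At (5/2, 2): F = (-23.0000, -82.0000).
Jacobian J = [[-2·y^2, -4·x·y - 2], [-8·x·y - 5·y^2 + 2·y, -4·x^2 - 10·x·y + 2·x + 4·y]].
At the point, J = [[-8.0000, -22.0000], [-56.0000, -62.0000]] (det J = -736.0000).
Solving J·Δ = −F gives Δ = (-0.5136, -0.8587).
Then the next iterate is (x, y)₁ = (1.9864, 1.1413).

(1.9864, 1.1413)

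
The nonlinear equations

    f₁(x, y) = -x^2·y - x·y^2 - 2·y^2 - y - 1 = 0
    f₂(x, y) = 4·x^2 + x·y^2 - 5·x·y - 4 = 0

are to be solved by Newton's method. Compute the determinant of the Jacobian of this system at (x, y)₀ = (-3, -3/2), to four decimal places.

-455.2500

J = [[-2·x·y - y^2, -x^2 - 2·x·y - 4·y - 1], [8·x + y^2 - 5·y, 2·x·y - 5·x]].
At the point, J = [[-11.2500, -13.0000], [-14.2500, 24.0000]].
det J = -455.2500.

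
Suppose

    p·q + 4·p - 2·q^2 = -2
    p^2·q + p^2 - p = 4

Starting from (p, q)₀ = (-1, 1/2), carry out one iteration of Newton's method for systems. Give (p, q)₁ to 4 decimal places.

(-2.0000, -2.0000)

At (-1, 1/2): F = (-3.0000, -1.5000).
Jacobian J = [[q + 4, p - 4·q], [2·p·q + 2·p - 1, p^2]].
At the point, J = [[4.5000, -3.0000], [-4.0000, 1.0000]] (det J = -7.5000).
Solving J·Δ = −F gives Δ = (-1.0000, -2.5000).
Then the next iterate is (p, q)₁ = (-2.0000, -2.0000).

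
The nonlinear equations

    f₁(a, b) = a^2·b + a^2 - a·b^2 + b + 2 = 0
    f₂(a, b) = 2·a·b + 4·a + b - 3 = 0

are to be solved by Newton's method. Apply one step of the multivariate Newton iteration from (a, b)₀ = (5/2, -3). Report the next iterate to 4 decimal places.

(2.9137, -1.0288)

At (5/2, -3): F = (-36.0000, -11.0000).
Jacobian J = [[2·a·b + 2·a - b^2, a^2 - 2·a·b + 1], [2·b + 4, 2·a + 1]].
At the point, J = [[-19.0000, 22.2500], [-2.0000, 6.0000]] (det J = -69.5000).
Solving J·Δ = −F gives Δ = (0.4137, 1.9712).
Then the next iterate is (a, b)₁ = (2.9137, -1.0288).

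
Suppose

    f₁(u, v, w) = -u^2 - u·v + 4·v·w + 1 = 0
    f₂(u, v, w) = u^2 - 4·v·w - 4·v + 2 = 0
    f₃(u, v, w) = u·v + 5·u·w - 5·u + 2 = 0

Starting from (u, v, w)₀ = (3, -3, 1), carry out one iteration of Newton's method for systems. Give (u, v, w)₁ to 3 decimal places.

At (3, -3, 1): F = (-11.000, 35.000, -7.000).
Jacobian J = [[-2·u - v, -u + 4·w, 4·v], [2·u, -4·w - 4, -4·v], [v + 5·w - 5, u, 5·u]].
At the point, J = [[-3.000, 1.000, -12.000], [6.000, -8.000, 12.000], [-3.000, 3.000, 15.000]] (det J = 414.000).
Solving J·Δ = −F gives Δ = (-1.254, 2.891, -0.362).
Then the next iterate is (u, v, w)₁ = (1.746, -0.109, 0.638).

(1.746, -0.109, 0.638)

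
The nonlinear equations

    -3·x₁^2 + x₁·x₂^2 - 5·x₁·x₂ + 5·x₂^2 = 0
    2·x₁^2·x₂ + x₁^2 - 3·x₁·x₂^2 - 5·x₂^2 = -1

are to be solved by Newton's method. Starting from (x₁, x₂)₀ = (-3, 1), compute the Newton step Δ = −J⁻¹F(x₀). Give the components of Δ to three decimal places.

At (-3, 1): F = (-10.000, 32.000).
Jacobian J = [[-6·x₁ + x₂^2 - 5·x₂, 2·x₁·x₂ - 5·x₁ + 10·x₂], [4·x₁·x₂ + 2·x₁ - 3·x₂^2, 2·x₁^2 - 6·x₁·x₂ - 10·x₂]].
At the point, J = [[14.000, 19.000], [-21.000, 26.000]] (det J = 763.000).
Solving J·Δ = −F gives Δ = (1.138, -0.312).

(1.138, -0.312)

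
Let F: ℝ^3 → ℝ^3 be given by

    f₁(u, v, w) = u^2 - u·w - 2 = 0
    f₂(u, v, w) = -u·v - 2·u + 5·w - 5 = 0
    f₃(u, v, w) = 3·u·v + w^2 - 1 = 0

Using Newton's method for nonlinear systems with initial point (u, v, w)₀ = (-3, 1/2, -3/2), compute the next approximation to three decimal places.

(-0.646, -0.368, 1.198)

At (-3, 1/2, -3/2): F = (2.500, -5.000, -3.250).
Jacobian J = [[2·u - w, 0, -u], [-v - 2, -u, 5], [3·v, 3·u, 2·w]].
At the point, J = [[-4.500, 0.000, 3.000], [-2.500, 3.000, 5.000], [1.500, -9.000, -3.000]] (det J = -108.000).
Solving J·Δ = −F gives Δ = (2.354, -0.868, 2.698).
Then the next iterate is (u, v, w)₁ = (-0.646, -0.368, 1.198).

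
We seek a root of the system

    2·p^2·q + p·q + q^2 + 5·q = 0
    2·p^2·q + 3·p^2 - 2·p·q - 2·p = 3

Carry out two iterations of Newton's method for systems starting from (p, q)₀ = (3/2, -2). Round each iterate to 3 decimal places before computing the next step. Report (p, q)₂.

(3.726, 2.820)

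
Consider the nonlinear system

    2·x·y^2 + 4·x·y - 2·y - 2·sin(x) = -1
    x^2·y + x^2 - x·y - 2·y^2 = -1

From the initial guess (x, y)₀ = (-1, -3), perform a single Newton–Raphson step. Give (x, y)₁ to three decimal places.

At (-1, -3): F = (2.68294, -22.000).
Jacobian J = [[2·y^2 + 4·y - 2·cos(x), 4·x·y + 4·x - 2], [2·x·y + 2·x - y, x^2 - x - 4·y]].
At the point, J = [[4.91940, 6.000], [7.000, 14.000]] (det J = 26.87154).
Solving J·Δ = −F gives Δ = (-6.310, 4.726).
Then the next iterate is (x, y)₁ = (-7.310, 1.726).

(-7.310, 1.726)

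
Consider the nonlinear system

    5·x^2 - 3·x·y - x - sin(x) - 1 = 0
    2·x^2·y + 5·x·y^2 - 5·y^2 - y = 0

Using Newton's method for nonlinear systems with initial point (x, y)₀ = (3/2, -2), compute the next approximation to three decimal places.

At (3/2, -2): F = (16.75251, 3.000).
Jacobian J = [[10·x - 3·y - cos(x) - 1, -3·x], [4·x·y + 5·y^2, 2·x^2 + 10·x·y - 10·y - 1]].
At the point, J = [[19.92926, -4.500], [8.000, -6.500]] (det J = -93.54021).
Solving J·Δ = −F gives Δ = (-1.020, -0.794).
Then the next iterate is (x, y)₁ = (0.480, -2.794).

(0.480, -2.794)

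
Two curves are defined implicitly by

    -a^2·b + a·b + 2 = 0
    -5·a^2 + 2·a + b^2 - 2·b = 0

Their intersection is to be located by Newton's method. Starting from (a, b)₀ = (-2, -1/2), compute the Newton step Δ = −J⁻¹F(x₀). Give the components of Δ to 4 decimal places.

At (-2, -1/2): F = (5.0000, -22.7500).
Jacobian J = [[-2·a·b + b, -a^2 + a], [-10·a + 2, 2·b - 2]].
At the point, J = [[-2.5000, -6.0000], [22.0000, -3.0000]] (det J = 139.5000).
Solving J·Δ = −F gives Δ = (1.0860, 0.3808).

(1.0860, 0.3808)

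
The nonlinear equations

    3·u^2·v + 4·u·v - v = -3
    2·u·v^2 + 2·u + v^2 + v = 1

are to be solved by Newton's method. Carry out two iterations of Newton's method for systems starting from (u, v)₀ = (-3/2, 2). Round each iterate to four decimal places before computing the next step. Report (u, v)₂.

(-0.4815, 0.4295)

At (-3/2, 2): F = (2.5000, -10.0000).
Jacobian J = [[6·u·v + 4·v, 3·u^2 + 4·u - 1], [2·v^2 + 2, 4·u·v + 2·v + 1]].
At the point, J = [[-10.0000, -0.2500], [10.0000, -7.0000]] (det J = 72.5000).
Solving J·Δ = −F gives Δ = (0.2759, -1.0345).
Then the next iterate is (u, v)₁ = (-1.2241, 0.9655).
Round to (-1.2241, 0.9655) and repeat: F = (1.647202, -3.832698), J = [[-3.229211, -1.401138], [3.864381, -1.796474]].
Δ = (0.7426, -0.5360), so (u, v)₂ = (-0.4815, 0.4295).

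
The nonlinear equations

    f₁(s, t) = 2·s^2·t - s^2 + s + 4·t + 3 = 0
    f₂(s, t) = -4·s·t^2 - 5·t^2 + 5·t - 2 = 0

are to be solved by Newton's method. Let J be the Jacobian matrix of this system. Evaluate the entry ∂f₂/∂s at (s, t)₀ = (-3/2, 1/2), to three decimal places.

-1.000

∂f₂/∂s = -4·t^2.
At (-3/2, 1/2) this is -1.000.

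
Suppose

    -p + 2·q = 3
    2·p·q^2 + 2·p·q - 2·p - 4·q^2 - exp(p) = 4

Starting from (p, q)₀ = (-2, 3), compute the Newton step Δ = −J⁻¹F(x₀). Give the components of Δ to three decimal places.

(11.091, 3.045)

At (-2, 3): F = (5.000, -84.13534).
Jacobian J = [[-1, 2], [2·q^2 + 2·q - exp(p) - 2, 4·p·q + 2·p - 8·q]].
At the point, J = [[-1.000, 2.000], [21.86466, -52.000]] (det J = 8.27067).
Solving J·Δ = −F gives Δ = (11.091, 3.045).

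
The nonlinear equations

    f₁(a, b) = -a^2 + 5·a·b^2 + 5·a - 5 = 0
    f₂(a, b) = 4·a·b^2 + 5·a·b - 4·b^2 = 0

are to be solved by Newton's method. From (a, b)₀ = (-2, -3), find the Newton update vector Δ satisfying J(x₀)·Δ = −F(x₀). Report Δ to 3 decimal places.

(0.995, 0.921)

At (-2, -3): F = (-109.000, -78.000).
Jacobian J = [[-2·a + 5·b^2 + 5, 10·a·b], [4·b^2 + 5·b, 8·a·b + 5·a - 8·b]].
At the point, J = [[54.000, 60.000], [21.000, 62.000]] (det J = 2088.000).
Solving J·Δ = −F gives Δ = (0.995, 0.921).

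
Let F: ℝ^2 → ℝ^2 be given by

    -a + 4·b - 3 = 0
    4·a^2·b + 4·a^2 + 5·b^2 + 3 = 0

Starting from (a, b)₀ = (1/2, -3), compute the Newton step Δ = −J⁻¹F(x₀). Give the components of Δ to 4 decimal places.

(-4.3525, 2.7869)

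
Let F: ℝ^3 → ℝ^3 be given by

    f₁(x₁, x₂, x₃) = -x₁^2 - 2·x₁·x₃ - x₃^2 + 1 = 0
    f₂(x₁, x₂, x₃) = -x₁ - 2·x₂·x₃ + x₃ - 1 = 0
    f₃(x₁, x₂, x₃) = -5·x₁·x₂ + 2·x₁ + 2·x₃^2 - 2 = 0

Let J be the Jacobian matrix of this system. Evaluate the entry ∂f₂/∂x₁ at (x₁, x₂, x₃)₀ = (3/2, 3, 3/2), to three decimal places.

-1.000

∂f₂/∂x₁ = -1.
At (3/2, 3, 3/2) this is -1.000.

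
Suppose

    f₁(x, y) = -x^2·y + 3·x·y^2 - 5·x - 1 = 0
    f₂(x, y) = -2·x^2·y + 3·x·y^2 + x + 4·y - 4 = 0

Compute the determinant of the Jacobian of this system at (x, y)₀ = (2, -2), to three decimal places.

J = [[-2·x·y + 3·y^2 - 5, -x^2 + 6·x·y], [-4·x·y + 3·y^2 + 1, -2·x^2 + 6·x·y + 4]].
At the point, J = [[15.000, -28.000], [29.000, -28.000]].
det J = 392.000.

392.000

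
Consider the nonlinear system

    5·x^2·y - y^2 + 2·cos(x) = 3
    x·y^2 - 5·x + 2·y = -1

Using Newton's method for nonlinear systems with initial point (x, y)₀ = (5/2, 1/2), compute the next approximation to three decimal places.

(0.715, 0.811)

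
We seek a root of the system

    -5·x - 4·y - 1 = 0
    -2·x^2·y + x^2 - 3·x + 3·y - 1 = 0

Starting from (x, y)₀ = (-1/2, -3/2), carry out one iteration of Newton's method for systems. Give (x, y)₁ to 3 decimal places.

(-0.333, 0.167)

At (-1/2, -3/2): F = (7.500, -3.000).
Jacobian J = [[-5, -4], [-4·x·y + 2·x - 3, -2·x^2 + 3]].
At the point, J = [[-5.000, -4.000], [-7.000, 2.500]] (det J = -40.500).
Solving J·Δ = −F gives Δ = (0.167, 1.667).
Then the next iterate is (x, y)₁ = (-0.333, 0.167).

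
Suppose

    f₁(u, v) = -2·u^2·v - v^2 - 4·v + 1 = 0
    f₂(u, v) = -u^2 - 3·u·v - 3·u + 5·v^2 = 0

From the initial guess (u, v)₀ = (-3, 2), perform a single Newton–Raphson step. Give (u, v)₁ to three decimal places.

(-2.393, 0.752)

At (-3, 2): F = (-47.000, 38.000).
Jacobian J = [[-4·u·v, -2·u^2 - 2·v - 4], [-2·u - 3·v - 3, -3·u + 10·v]].
At the point, J = [[24.000, -26.000], [-3.000, 29.000]] (det J = 618.000).
Solving J·Δ = −F gives Δ = (0.607, -1.248).
Then the next iterate is (u, v)₁ = (-2.393, 0.752).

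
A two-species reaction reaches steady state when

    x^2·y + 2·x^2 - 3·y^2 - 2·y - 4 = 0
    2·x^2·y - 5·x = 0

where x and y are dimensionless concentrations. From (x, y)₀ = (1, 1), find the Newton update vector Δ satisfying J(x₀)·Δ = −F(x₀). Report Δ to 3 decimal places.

(6.600, 4.800)

At (1, 1): F = (-6.000, -3.000).
Jacobian J = [[2·x·y + 4·x, x^2 - 6·y - 2], [4·x·y - 5, 2·x^2]].
At the point, J = [[6.000, -7.000], [-1.000, 2.000]] (det J = 5.000).
Solving J·Δ = −F gives Δ = (6.600, 4.800).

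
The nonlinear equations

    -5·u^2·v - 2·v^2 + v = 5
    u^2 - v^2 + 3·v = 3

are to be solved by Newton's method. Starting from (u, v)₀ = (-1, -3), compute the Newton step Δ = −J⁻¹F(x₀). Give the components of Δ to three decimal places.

(0.240, 2.276)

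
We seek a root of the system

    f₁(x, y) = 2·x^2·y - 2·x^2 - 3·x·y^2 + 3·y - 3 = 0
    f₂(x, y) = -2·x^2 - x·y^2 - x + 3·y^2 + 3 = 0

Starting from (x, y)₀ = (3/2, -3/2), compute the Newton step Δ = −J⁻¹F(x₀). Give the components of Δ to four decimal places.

(-0.4178, 0.9422)

At (3/2, -3/2): F = (-28.8750, 0.3750).
Jacobian J = [[4·x·y - 4·x - 3·y^2, 2·x^2 - 6·x·y + 3], [-4·x - y^2 - 1, -2·x·y + 6·y]].
At the point, J = [[-21.7500, 21.0000], [-9.2500, -4.5000]] (det J = 292.1250).
Solving J·Δ = −F gives Δ = (-0.4178, 0.9422).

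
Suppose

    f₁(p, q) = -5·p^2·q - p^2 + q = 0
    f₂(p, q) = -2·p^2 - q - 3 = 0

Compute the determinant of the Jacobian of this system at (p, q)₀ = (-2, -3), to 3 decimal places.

J = [[-10·p·q - 2·p, -5·p^2 + 1], [-4·p, -1]].
At the point, J = [[-56.000, -19.000], [8.000, -1.000]].
det J = 208.000.

208.000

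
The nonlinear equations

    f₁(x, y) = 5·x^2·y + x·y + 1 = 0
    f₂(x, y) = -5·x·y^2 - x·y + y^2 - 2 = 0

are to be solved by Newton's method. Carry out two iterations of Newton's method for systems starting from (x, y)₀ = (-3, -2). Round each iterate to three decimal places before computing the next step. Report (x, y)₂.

(-1.371, -0.988)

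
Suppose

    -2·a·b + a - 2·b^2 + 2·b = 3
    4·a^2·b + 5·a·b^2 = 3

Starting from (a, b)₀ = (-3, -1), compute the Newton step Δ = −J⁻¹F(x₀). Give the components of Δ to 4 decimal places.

(-2.7200, 2.0133)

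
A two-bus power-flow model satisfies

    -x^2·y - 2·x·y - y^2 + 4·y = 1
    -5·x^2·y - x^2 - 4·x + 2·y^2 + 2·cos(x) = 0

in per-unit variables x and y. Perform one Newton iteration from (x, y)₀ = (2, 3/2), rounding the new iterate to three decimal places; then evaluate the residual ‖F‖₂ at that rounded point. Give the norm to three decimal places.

At (2, 3/2): F = (-9.250, -38.33229).
Jacobian J = [[-2·x·y - 2·y, -x^2 - 2·x - 2·y + 4], [-10·x·y - 2·x - 2·sin(x) - 4, -5·x^2 + 4·y]].
At the point, J = [[-9.000, -7.000], [-39.81859, -14.000]] (det J = -152.73016).
Solving J·Δ = −F gives Δ = (-0.909, -0.153).
Then the next iterate is (x, y)₁ = (1.091, 1.347).
Re-evaluating at (1.091, 1.347): F = (-1.96887, -9.01881), so ‖F‖₂ = 9.231.

9.231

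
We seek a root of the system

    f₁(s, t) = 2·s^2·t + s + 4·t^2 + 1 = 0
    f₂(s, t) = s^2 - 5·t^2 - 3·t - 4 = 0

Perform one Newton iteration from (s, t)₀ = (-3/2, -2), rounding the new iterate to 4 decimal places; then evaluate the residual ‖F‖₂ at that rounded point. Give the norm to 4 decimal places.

4.9905

At (-3/2, -2): F = (6.5000, -15.7500).
Jacobian J = [[4·s·t + 1, 2·s^2 + 8·t], [2·s, -10·t - 3]].
At the point, J = [[13.0000, -11.5000], [-3.0000, 17.0000]] (det J = 186.5000).
Solving J·Δ = −F gives Δ = (0.3787, 0.9933).
Then the next iterate is (s, t)₁ = (-1.1213, -1.0067).
Re-evaluating at (-1.1213, -1.0067): F = (1.401004, -4.789811), so ‖F‖₂ = 4.9905.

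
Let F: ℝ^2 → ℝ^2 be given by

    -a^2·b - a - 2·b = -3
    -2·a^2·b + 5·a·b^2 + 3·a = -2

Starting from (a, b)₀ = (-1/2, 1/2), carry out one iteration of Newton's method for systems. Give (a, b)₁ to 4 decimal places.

(0.0986, 1.4225)

At (-1/2, 1/2): F = (2.3750, -0.3750).
Jacobian J = [[-2·a·b - 1, -a^2 - 2], [-4·a·b + 5·b^2 + 3, -2·a^2 + 10·a·b]].
At the point, J = [[-0.5000, -2.2500], [5.2500, -3.0000]] (det J = 13.3125).
Solving J·Δ = −F gives Δ = (0.5986, 0.9225).
Then the next iterate is (a, b)₁ = (0.0986, 1.4225).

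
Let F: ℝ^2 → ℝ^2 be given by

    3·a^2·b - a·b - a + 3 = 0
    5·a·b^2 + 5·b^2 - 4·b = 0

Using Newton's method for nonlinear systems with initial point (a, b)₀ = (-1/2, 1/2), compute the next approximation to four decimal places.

(1.0213, 0.8511)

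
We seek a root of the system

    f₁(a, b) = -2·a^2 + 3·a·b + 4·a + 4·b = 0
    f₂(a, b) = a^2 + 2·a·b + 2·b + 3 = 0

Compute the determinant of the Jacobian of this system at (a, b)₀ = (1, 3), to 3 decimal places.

-20.000

J = [[-4·a + 3·b + 4, 3·a + 4], [2·a + 2·b, 2·a + 2]].
At the point, J = [[9.000, 7.000], [8.000, 4.000]].
det J = -20.000.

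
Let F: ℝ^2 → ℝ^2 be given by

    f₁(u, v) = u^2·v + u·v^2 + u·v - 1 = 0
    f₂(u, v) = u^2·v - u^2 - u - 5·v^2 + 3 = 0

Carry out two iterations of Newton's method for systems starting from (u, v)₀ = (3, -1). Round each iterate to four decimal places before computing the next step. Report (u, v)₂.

(0.1439, -1.1051)

At (3, -1): F = (-10.0000, -23.0000).
Jacobian J = [[2·u·v + v^2 + v, u^2 + 2·u·v + u], [2·u·v - 2·u - 1, u^2 - 10·v]].
At the point, J = [[-6.0000, 6.0000], [-13.0000, 19.0000]] (det J = -36.0000).
Solving J·Δ = −F gives Δ = (-1.4444, 0.2222).
Then the next iterate is (u, v)₁ = (1.5556, -0.7778).
Round to (1.5556, -0.7778) and repeat: F = (-3.151041, -5.882547), J = [[-2.592719, 1.5556], [-6.531091, 10.197891]].
Δ = (-1.4117, -0.3273), so (u, v)₂ = (0.1439, -1.1051).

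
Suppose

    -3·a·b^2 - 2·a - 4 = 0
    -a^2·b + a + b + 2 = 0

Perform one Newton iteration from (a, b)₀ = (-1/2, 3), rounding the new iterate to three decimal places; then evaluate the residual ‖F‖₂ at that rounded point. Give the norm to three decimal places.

At (-1/2, 3): F = (10.500, 3.750).
Jacobian J = [[-3·b^2 - 2, -6·a·b], [-2·a·b + 1, -a^2 + 1]].
At the point, J = [[-29.000, 9.000], [4.000, 0.750]] (det J = -57.750).
Solving J·Δ = −F gives Δ = (-0.448, -2.610).
Then the next iterate is (a, b)₁ = (-0.948, 0.390).
Re-evaluating at (-0.948, 0.390): F = (-1.67143, 1.09151), so ‖F‖₂ = 1.996.

1.996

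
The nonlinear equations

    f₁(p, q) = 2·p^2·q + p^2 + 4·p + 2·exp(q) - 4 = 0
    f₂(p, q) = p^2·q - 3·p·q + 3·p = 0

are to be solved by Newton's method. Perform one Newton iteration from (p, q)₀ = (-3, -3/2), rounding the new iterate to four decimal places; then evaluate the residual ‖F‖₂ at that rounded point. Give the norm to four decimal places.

At (-3, -3/2): F = (-33.553740, -36.0000).
Jacobian J = [[4·p·q + 2·p + 4, 2·p^2 + 2·exp(q)], [2·p·q - 3·q + 3, p^2 - 3·p]].
At the point, J = [[16.0000, 18.446260], [16.5000, 18.0000]] (det J = -16.363295).
Solving J·Δ = −F gives Δ = (3.6727, -1.3667).
Then the next iterate is (p, q)₁ = (0.6727, -2.8667).
Re-evaluating at (0.6727, -2.8667): F = (-3.337411, 6.506133), so ‖F‖₂ = 7.3122.

7.3122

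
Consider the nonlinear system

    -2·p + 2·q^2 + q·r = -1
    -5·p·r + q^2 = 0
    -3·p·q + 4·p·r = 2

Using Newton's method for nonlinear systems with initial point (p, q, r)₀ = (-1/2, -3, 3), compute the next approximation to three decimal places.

(-0.074, -1.625, 2.258)

At (-1/2, -3, 3): F = (11.000, 16.500, -12.500).
Jacobian J = [[-2, 4·q + r, q], [-5·r, 2·q, -5·p], [-3·q + 4·r, -3·p, 4·p]].
At the point, J = [[-2.000, -9.000, -3.000], [-15.000, -6.000, 2.500], [21.000, 1.500, -2.000]] (det J = -529.500).
Solving J·Δ = −F gives Δ = (0.426, 1.375, -0.742).
Then the next iterate is (p, q, r)₁ = (-0.074, -1.625, 2.258).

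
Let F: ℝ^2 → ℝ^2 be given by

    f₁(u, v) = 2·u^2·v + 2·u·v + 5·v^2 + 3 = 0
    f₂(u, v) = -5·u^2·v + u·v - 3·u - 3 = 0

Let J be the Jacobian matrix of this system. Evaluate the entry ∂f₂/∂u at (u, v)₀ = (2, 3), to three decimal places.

∂f₂/∂u = -10·u·v + v - 3.
At (2, 3) this is -60.000.

-60.000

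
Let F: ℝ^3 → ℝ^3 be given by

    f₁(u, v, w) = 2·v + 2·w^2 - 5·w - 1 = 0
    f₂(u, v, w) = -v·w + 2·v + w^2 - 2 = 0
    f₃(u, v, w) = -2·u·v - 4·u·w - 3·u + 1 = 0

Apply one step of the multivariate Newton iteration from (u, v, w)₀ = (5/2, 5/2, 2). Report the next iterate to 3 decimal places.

At (5/2, 5/2, 2): F = (2.000, 2.000, -39.000).
Jacobian J = [[0, 2, 4·w - 5], [0, -w + 2, -v + 2·w], [-2·v - 4·w - 3, -2·u, -4·u]].
At the point, J = [[0.000, 2.000, 3.000], [0.000, 0.000, 1.500], [-16.000, -5.000, -10.000]] (det J = -48.000).
Solving J·Δ = −F gives Δ = (-1.917, 1.000, -1.333).
Then the next iterate is (u, v, w)₁ = (0.583, 3.500, 0.667).

(0.583, 3.500, 0.667)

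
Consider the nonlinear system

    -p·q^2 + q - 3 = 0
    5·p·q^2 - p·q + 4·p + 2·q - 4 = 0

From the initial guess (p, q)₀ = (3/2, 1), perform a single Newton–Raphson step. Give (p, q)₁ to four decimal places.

(70.0000, -35.0000)

At (3/2, 1): F = (-3.5000, 10.0000).
Jacobian J = [[-q^2, -2·p·q + 1], [5·q^2 - q + 4, 10·p·q - p + 2]].
At the point, J = [[-1.0000, -2.0000], [8.0000, 15.5000]] (det J = 0.5000).
Solving J·Δ = −F gives Δ = (68.5000, -36.0000).
Then the next iterate is (p, q)₁ = (70.0000, -35.0000).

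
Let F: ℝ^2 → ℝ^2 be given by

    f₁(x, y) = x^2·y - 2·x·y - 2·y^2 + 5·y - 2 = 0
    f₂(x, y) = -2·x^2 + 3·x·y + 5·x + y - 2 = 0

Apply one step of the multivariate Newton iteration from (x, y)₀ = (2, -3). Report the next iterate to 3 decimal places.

At (2, -3): F = (-35.000, -21.000).
Jacobian J = [[2·x·y - 2·y, x^2 - 2·x - 4·y + 5], [-4·x + 3·y + 5, 3·x + 1]].
At the point, J = [[-6.000, 17.000], [-12.000, 7.000]] (det J = 162.000).
Solving J·Δ = −F gives Δ = (-0.691, 1.815).
Then the next iterate is (x, y)₁ = (1.309, -1.185).

(1.309, -1.185)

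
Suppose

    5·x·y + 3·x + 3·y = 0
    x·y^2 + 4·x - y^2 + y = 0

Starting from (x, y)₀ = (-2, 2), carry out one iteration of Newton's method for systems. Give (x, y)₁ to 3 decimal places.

(-0.920, 1.149)

At (-2, 2): F = (-20.000, -18.000).
Jacobian J = [[5·y + 3, 5·x + 3], [y^2 + 4, 2·x·y - 2·y + 1]].
At the point, J = [[13.000, -7.000], [8.000, -11.000]] (det J = -87.000).
Solving J·Δ = −F gives Δ = (1.080, -0.851).
Then the next iterate is (x, y)₁ = (-0.920, 1.149).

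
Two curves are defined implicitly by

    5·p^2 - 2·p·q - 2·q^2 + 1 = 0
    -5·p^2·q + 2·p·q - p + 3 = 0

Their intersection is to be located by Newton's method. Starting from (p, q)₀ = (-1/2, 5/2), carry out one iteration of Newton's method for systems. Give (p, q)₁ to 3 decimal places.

(-0.490, 1.628)

At (-1/2, 5/2): F = (-7.750, -2.125).
Jacobian J = [[10·p - 2·q, -2·p - 4·q], [-10·p·q + 2·q - 1, -5·p^2 + 2·p]].
At the point, J = [[-10.000, -9.000], [16.500, -2.250]] (det J = 171.000).
Solving J·Δ = −F gives Δ = (0.010, -0.872).
Then the next iterate is (p, q)₁ = (-0.490, 1.628).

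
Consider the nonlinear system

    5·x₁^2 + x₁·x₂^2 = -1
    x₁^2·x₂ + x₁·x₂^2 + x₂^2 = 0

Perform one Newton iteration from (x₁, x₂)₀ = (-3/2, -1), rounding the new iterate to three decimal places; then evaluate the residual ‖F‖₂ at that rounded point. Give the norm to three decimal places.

At (-3/2, -1): F = (10.750, -2.750).
Jacobian J = [[10·x₁ + x₂^2, 2·x₁·x₂], [2·x₁·x₂ + x₂^2, x₁^2 + 2·x₁·x₂ + 2·x₂]].
At the point, J = [[-14.000, 3.000], [4.000, 3.250]] (det J = -57.500).
Solving J·Δ = −F gives Δ = (0.751, -0.078).
Then the next iterate is (x₁, x₂)₁ = (-0.749, -1.078).
Re-evaluating at (-0.749, -1.078): F = (2.93460, -0.31308), so ‖F‖₂ = 2.951.

2.951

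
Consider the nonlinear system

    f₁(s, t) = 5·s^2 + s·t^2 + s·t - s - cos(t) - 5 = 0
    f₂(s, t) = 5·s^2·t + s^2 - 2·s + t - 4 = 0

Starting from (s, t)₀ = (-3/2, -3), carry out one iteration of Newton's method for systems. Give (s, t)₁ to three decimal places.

At (-3/2, -3): F = (-0.26001, -35.500).
Jacobian J = [[10·s + t^2 + t - 1, 2·s·t + s + sin(t)], [10·s·t + 2·s - 2, 5·s^2 + 1]].
At the point, J = [[-10.000, 7.35888], [40.000, 12.250]] (det J = -416.85520).
Solving J·Δ = −F gives Δ = (0.619, 0.877).
Then the next iterate is (s, t)₁ = (-0.881, -2.123).

(-0.881, -2.123)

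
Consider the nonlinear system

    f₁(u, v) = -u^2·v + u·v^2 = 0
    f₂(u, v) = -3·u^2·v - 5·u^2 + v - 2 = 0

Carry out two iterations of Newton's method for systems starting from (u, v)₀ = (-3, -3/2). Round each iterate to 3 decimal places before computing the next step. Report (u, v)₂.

(-1.952, -2.001)

At (-3, -3/2): F = (6.750, -8.000).
Jacobian J = [[-2·u·v + v^2, -u^2 + 2·u·v], [-6·u·v - 10·u, -3·u^2 + 1]].
At the point, J = [[-6.750, 0.000], [3.000, -26.000]] (det J = 175.500).
Solving J·Δ = −F gives Δ = (1.000, -0.192).
Then the next iterate is (u, v)₁ = (-2.000, -1.692).
Round to (-2.000, -1.692) and repeat: F = (1.04227, -3.388), J = [[-3.90514, 2.768], [-0.304, -11.000]].
Δ = (0.048, -0.309), so (u, v)₂ = (-1.952, -2.001).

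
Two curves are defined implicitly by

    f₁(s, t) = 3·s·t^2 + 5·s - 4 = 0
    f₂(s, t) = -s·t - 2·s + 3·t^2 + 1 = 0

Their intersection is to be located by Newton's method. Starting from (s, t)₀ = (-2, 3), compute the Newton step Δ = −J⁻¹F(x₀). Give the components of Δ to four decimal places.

At (-2, 3): F = (-68.0000, 38.0000).
Jacobian J = [[3·t^2 + 5, 6·s·t], [-t - 2, -s + 6·t]].
At the point, J = [[32.0000, -36.0000], [-5.0000, 20.0000]] (det J = 460.0000).
Solving J·Δ = −F gives Δ = (-0.0174, -1.9043).

(-0.0174, -1.9043)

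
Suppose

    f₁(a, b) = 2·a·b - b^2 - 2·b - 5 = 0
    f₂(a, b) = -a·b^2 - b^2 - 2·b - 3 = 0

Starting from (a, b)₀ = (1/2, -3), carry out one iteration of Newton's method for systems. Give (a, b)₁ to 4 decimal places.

At (1/2, -3): F = (-11.0000, -10.5000).
Jacobian J = [[2·b, 2·a - 2·b - 2], [-b^2, -2·a·b - 2·b - 2]].
At the point, J = [[-6.0000, 5.0000], [-9.0000, 7.0000]] (det J = 3.0000).
Solving J·Δ = −F gives Δ = (8.1667, 12.0000).
Then the next iterate is (a, b)₁ = (8.6667, 9.0000).

(8.6667, 9.0000)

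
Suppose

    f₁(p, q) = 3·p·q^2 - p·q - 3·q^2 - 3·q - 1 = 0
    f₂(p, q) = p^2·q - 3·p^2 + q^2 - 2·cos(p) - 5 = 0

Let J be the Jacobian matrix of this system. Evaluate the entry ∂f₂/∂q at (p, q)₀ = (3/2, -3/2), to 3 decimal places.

-0.750

∂f₂/∂q = p^2 + 2·q.
At (3/2, -3/2) this is -0.750.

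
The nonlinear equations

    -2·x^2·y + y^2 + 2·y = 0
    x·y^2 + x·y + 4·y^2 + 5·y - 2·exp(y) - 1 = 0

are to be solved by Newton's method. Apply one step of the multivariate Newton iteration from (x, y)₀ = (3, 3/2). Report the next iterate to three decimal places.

(2.344, 0.735)

At (3, 3/2): F = (-21.750, 17.78662).
Jacobian J = [[-4·x·y, -2·x^2 + 2·y + 2], [y^2 + y, 2·x·y + x + 8·y - 2·exp(y) + 5]].
At the point, J = [[-18.000, -13.000], [3.750, 20.03662]] (det J = -311.90919).
Solving J·Δ = −F gives Δ = (-0.656, -0.765).
Then the next iterate is (x, y)₁ = (2.344, 0.735).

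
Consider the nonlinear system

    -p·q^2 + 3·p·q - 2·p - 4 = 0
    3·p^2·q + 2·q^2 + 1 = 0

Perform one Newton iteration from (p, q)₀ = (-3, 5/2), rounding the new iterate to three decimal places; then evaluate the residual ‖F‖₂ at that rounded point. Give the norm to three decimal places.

At (-3, 5/2): F = (-1.750, 81.000).
Jacobian J = [[-q^2 + 3·q - 2, -2·p·q + 3·p], [6·p·q, 3·p^2 + 4·q]].
At the point, J = [[-0.750, 6.000], [-45.000, 37.000]] (det J = 242.250).
Solving J·Δ = −F gives Δ = (2.273, 0.576).
Then the next iterate is (p, q)₁ = (-0.727, 3.076).
Re-evaluating at (-0.727, 3.076): F = (-2.37604, 24.80082), so ‖F‖₂ = 24.914.

24.914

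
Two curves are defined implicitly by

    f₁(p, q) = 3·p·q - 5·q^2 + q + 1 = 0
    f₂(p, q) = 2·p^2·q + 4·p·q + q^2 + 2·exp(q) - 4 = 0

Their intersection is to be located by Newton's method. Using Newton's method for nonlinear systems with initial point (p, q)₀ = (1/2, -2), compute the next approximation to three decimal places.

At (1/2, -2): F = (-24.000, -4.72933).
Jacobian J = [[3·q, 3·p - 10·q + 1], [4·p·q + 4·q, 2·p^2 + 4·p + 2·q + 2·exp(q)]].
At the point, J = [[-6.000, 22.500], [-12.000, -1.22933]] (det J = 277.37598).
Solving J·Δ = −F gives Δ = (-0.490, 0.936).
Then the next iterate is (p, q)₁ = (0.010, -1.064).

(0.010, -1.064)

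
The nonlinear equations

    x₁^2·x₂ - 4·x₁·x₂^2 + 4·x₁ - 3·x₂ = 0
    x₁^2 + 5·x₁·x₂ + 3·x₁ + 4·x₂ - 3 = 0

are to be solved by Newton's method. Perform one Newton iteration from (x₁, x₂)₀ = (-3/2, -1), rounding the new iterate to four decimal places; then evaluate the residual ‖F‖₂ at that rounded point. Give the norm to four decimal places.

0.1665

At (-3/2, -1): F = (0.7500, -1.7500).
Jacobian J = [[2·x₁·x₂ - 4·x₂^2 + 4, x₁^2 - 8·x₁·x₂ - 3], [2·x₁ + 5·x₂ + 3, 5·x₁ + 4]].
At the point, J = [[3.0000, -12.7500], [-5.0000, -3.5000]] (det J = -74.2500).
Solving J·Δ = −F gives Δ = (-0.3359, -0.0202).
Then the next iterate is (x₁, x₂)₁ = (-1.8359, -1.0202).
Re-evaluating at (-1.8359, -1.0202): F = (-0.078336, 0.146955), so ‖F‖₂ = 0.1665.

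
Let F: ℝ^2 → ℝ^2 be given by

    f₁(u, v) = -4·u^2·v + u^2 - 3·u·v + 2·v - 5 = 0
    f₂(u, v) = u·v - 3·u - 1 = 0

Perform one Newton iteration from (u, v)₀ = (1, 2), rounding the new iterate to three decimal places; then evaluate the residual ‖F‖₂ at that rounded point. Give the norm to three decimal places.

1.218

At (1, 2): F = (-14.000, -2.000).
Jacobian J = [[-8·u·v + 2·u - 3·v, -4·u^2 - 3·u + 2], [v - 3, u]].
At the point, J = [[-20.000, -5.000], [-1.000, 1.000]] (det J = -25.000).
Solving J·Δ = −F gives Δ = (-0.960, 1.040).
Then the next iterate is (u, v)₁ = (0.040, 3.040).
Re-evaluating at (0.040, 3.040): F = (0.69734, -0.99840), so ‖F‖₂ = 1.218.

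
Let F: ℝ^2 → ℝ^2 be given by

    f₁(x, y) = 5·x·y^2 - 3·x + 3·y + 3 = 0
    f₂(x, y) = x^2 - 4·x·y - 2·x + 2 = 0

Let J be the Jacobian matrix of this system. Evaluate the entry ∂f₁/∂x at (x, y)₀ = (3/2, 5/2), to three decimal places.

28.250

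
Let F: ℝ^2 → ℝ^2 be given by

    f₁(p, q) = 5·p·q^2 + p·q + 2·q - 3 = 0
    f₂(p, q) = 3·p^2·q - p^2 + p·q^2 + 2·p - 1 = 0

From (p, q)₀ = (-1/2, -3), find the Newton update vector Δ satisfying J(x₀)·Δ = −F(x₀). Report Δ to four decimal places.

(0.1905, 1.3333)

At (-1/2, -3): F = (-30.0000, -9.0000).
Jacobian J = [[5·q^2 + q, 10·p·q + p + 2], [6·p·q - 2·p + q^2 + 2, 3·p^2 + 2·p·q]].
At the point, J = [[42.0000, 16.5000], [21.0000, 3.7500]] (det J = -189.0000).
Solving J·Δ = −F gives Δ = (0.1905, 1.3333).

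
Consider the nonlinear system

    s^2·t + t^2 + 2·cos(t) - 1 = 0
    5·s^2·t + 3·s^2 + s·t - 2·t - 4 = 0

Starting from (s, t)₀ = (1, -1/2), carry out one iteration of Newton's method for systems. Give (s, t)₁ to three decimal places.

At (1, -1/2): F = (0.50517, -3.000).
Jacobian J = [[2·s·t, s^2 + 2·t - 2·sin(t)], [10·s·t + 6·s + t, 5·s^2 + s - 2]].
At the point, J = [[-1.000, 0.95885], [0.500, 4.000]] (det J = -4.47943).
Solving J·Δ = −F gives Δ = (1.093, 0.613).
Then the next iterate is (s, t)₁ = (2.093, 0.113).

(2.093, 0.113)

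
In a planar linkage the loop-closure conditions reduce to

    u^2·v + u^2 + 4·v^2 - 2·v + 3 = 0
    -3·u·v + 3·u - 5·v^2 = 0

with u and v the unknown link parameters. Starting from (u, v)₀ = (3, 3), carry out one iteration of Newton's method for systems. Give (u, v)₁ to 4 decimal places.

(2.0160, 1.5360)

At (3, 3): F = (69.0000, -63.0000).
Jacobian J = [[2·u·v + 2·u, u^2 + 8·v - 2], [-3·v + 3, -3·u - 10·v]].
At the point, J = [[24.0000, 31.0000], [-6.0000, -39.0000]] (det J = -750.0000).
Solving J·Δ = −F gives Δ = (-0.9840, -1.4640).
Then the next iterate is (u, v)₁ = (2.0160, 1.5360).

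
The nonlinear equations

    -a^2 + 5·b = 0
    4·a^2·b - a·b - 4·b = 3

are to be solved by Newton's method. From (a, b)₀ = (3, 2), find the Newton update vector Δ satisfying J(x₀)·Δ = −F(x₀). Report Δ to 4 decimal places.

(-0.6089, -0.9307)

At (3, 2): F = (1.0000, 55.0000).
Jacobian J = [[-2·a, 5], [8·a·b - b, 4·a^2 - a - 4]].
At the point, J = [[-6.0000, 5.0000], [46.0000, 29.0000]] (det J = -404.0000).
Solving J·Δ = −F gives Δ = (-0.6089, -0.9307).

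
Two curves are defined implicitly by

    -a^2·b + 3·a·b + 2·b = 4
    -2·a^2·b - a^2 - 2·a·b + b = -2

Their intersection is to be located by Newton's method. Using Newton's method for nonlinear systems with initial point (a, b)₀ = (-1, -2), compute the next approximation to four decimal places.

(-1.1429, -1.2857)

At (-1, -2): F = (0.0000, -1.0000).
Jacobian J = [[-2·a·b + 3·b, -a^2 + 3·a + 2], [-4·a·b - 2·a - 2·b, -2·a^2 - 2·a + 1]].
At the point, J = [[-10.0000, -2.0000], [-2.0000, 1.0000]] (det J = -14.0000).
Solving J·Δ = −F gives Δ = (-0.1429, 0.7143).
Then the next iterate is (a, b)₁ = (-1.1429, -1.2857).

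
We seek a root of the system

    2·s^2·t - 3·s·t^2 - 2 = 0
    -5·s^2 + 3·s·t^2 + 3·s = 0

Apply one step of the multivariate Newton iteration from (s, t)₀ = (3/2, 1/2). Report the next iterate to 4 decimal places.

(1.8889, 2.7222)

At (3/2, 1/2): F = (-0.8750, -5.6250).
Jacobian J = [[4·s·t - 3·t^2, 2·s^2 - 6·s·t], [-10·s + 3·t^2 + 3, 6·s·t]].
At the point, J = [[2.2500, 0.0000], [-11.2500, 4.5000]] (det J = 10.1250).
Solving J·Δ = −F gives Δ = (0.3889, 2.2222).
Then the next iterate is (s, t)₁ = (1.8889, 2.7222).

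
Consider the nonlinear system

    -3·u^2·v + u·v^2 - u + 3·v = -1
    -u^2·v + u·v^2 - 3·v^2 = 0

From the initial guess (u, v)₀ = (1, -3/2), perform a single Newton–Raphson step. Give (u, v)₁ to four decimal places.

At (1, -3/2): F = (2.2500, -3.0000).
Jacobian J = [[-6·u·v + v^2 - 1, -3·u^2 + 2·u·v + 3], [-2·u·v + v^2, -u^2 + 2·u·v - 6·v]].
At the point, J = [[10.2500, -3.0000], [5.2500, 5.0000]] (det J = 67.0000).
Solving J·Δ = −F gives Δ = (-0.0336, 0.6353).
Then the next iterate is (u, v)₁ = (0.9664, -0.8647).

(0.9664, -0.8647)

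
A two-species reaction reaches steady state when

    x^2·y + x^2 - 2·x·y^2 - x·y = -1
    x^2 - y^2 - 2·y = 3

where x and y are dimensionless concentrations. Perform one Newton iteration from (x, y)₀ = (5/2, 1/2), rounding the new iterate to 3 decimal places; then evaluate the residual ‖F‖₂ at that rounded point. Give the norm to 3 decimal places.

2.519

At (5/2, 1/2): F = (7.875, 2.000).
Jacobian J = [[2·x·y + 2·x - 2·y^2 - y, x^2 - 4·x·y - x], [2·x, -2·y - 2]].
At the point, J = [[6.500, -1.250], [5.000, -3.000]] (det J = -13.250).
Solving J·Δ = −F gives Δ = (-1.594, -1.991).
Then the next iterate is (x, y)₁ = (0.906, -1.491).
Re-evaluating at (0.906, -1.491): F = (-2.08041, -1.42025), so ‖F‖₂ = 2.519.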